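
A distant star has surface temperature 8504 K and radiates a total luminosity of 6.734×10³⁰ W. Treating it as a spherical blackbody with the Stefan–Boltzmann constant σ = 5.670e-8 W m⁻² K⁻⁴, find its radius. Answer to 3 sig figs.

L = 4πR²σT⁴ ⇒ R = √(L/(4πσT⁴)).
σT⁴ = 2.96535×10⁸ W/m², so R = √(6.734×10³⁰/(4π×2.96535×10⁸)) = 4.25×10¹⁰ m.

R ≈ 4.25×10¹⁰ m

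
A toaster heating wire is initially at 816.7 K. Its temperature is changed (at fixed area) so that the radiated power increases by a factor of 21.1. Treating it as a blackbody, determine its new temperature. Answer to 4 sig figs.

P ∝ T⁴, so T₂/T₁ = (P₂/P₁)^(1/4) = (21.1)^(1/4) = 2.14324.
T₂ = 816.7 × 2.14324 = 1750 K.

T₂ ≈ 1750 K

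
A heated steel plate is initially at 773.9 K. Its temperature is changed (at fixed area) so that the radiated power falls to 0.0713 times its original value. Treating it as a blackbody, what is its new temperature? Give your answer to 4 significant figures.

T₂ ≈ 399.9 K

P ∝ T⁴, so T₂/T₁ = (P₂/P₁)^(1/4) = (0.0713)^(1/4) = 0.516740.
T₂ = 773.9 × 0.516740 = 399.9 K.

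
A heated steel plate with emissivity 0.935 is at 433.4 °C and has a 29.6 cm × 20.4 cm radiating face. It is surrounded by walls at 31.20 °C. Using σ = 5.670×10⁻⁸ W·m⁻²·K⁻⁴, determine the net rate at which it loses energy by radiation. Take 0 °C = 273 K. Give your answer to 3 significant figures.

Net loss ≈ 770 W

T = 433.4 °C + 273 = 706.4 K.
Surroundings: T = 31.20 °C + 273 = 304.20 K.
Area A = 0.296 × 0.204 = 0.060384 m².
Net radiated power P_net = εσA(T⁴ − T₀⁴) = 0.935×5.670×10⁻⁸×0.060384×(706.4⁴ − 304.20⁴).
T⁴ − T₀⁴ = 2.49002×10¹¹ − 8.56321×10⁹ = 2.40439×10¹¹ K⁴, so P_net = 770 W.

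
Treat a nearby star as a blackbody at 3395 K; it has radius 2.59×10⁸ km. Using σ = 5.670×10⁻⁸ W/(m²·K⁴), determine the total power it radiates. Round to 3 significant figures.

Surface area A = 4πR² = 4π(2.59×10¹¹ m)² = 8.42965×10²³ m².
P = σAT⁴ = 5.670×10⁻⁸ × 8.42965×10²³ × (3395)⁴ = 6.35×10³⁰ W.

P ≈ 6.35×10³⁰ W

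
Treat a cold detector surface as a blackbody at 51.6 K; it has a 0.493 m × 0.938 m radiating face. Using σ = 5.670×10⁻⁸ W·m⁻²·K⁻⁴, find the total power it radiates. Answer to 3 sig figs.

P ≈ 0.186 W

Area A = 0.493 × 0.938 = 0.462434 m².
P = σAT⁴ = 5.670×10⁻⁸ × 0.462434 × (51.6)⁴ = 0.186 W.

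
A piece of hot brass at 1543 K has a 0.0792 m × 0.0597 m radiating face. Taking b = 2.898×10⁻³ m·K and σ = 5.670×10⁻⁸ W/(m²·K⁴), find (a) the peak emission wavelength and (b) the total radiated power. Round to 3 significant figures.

(a) λ_max = b/T = 2.898×10⁻³/1543 = 1.878×10⁻⁶ m = 1.88×10³ nm.
Area A = 0.0792 × 0.0597 = 4.72824×10⁻³ m².
(b) P = σAT⁴ = 5.670×10⁻⁸×4.72824×10⁻³×(1543)⁴ = 1.52×10³ W.

λ_max ≈ 1.88×10³ nm; P ≈ 1.52×10³ W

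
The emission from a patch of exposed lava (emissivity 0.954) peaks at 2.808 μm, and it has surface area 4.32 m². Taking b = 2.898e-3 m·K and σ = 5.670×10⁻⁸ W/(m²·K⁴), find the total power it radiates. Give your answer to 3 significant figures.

P ≈ 2.65×10⁵ W

Wien's law: T = b/λ_max = 2.898×10⁻³/2.808×10⁻⁶ = 1032.05 K.
Area A = 4.32 m².
Then P = εσAT⁴ = 0.954×5.670×10⁻⁸×4.32×(1032.05)⁴ = 2.65×10⁵ W.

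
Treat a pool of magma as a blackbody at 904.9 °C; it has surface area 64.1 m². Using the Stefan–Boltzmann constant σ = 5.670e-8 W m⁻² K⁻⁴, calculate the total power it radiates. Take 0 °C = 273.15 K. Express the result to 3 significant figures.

T = 904.9 °C + 273.15 = 1178.05 K.
Area A = 64.1 m².
P = σAT⁴ = 5.670×10⁻⁸ × 64.1 × (1178.05)⁴ = 7.00×10⁶ W.

P ≈ 7.00×10⁶ W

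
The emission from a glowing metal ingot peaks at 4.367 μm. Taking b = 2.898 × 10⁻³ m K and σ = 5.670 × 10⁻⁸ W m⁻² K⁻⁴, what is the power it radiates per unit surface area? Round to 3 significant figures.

Wien's law: T = b/λ_max = 2.898×10⁻³/4.367×10⁻⁶ = 663.613 K.
Then I = σT⁴ = 5.670×10⁻⁸×(663.613)⁴ = 1.10×10⁴ W/m².

I ≈ 1.10×10⁴ W/m²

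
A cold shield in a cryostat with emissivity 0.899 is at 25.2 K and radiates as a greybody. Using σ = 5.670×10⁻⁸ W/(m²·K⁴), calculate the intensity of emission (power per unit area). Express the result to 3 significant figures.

I ≈ 0.0206 W/m²

Stefan–Boltzmann: I = εσT⁴ = 0.899 × 5.670×10⁻⁸ × (25.2)⁴ = 0.0206 W/m².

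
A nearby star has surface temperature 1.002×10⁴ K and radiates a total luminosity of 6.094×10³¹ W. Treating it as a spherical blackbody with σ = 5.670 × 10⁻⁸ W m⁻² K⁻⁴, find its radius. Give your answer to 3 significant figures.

L = 4πR²σT⁴ ⇒ R = √(L/(4πσT⁴)).
σT⁴ = 5.71550×10⁸ W/m², so R = √(6.094×10³¹/(4π×5.71550×10⁸)) = 9.21×10¹⁰ m.

R ≈ 9.21×10¹⁰ m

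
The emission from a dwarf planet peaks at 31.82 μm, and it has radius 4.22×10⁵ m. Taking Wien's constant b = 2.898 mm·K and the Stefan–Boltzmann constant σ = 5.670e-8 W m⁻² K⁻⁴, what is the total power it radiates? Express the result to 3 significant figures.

P ≈ 8.73×10¹² W

Wien's law: T = b/λ_max = 2.898×10⁻³/3.182×10⁻⁵ = 91.0748 K.
Surface area A = 4πR² = 4π(4.22×10⁵ m)² = 2.23787×10¹² m².
Then P = σAT⁴ = 5.670×10⁻⁸×2.23787×10¹²×(91.0748)⁴ = 8.73×10¹² W.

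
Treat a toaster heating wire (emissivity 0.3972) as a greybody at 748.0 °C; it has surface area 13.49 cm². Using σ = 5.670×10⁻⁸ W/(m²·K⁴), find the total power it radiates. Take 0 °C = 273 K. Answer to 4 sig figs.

P ≈ 33.01 W

T = 748.0 °C + 273 = 1021.0 K.
Area A = 13.49 cm² = 1.349×10⁻³ m².
P = εσAT⁴ = 0.3972 × 5.670×10⁻⁸ × 1.349×10⁻³ × (1021.0)⁴ = 33.01 W.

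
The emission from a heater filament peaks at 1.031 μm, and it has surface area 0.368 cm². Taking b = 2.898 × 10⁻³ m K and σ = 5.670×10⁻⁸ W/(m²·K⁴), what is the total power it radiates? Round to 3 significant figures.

Wien's law: T = b/λ_max = 2.898×10⁻³/1.031×10⁻⁶ = 2810.86 K.
Area A = 0.368 cm² = 3.68×10⁻⁵ m².
Then P = σAT⁴ = 5.670×10⁻⁸×3.68×10⁻⁵×(2810.86)⁴ = 130 W.

P ≈ 130 W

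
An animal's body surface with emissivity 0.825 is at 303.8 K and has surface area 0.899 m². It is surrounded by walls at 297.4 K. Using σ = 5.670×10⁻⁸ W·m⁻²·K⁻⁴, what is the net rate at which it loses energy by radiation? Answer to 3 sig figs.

Net loss ≈ 29.2 W

Area A = 0.899 m².
Net radiated power P_net = εσA(T⁴ − T₀⁴) = 0.825×5.670×10⁻⁸×0.899×(303.8⁴ − 297.4⁴).
T⁴ − T₀⁴ = 8.51826×10⁹ − 7.82283×10⁹ = 6.95430×10⁸ K⁴, so P_net = 29.2 W.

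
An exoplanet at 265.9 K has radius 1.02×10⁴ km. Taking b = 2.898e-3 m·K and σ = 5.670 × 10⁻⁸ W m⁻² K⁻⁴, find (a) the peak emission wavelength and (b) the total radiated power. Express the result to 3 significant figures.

(a) λ_max = b/T = 2.898×10⁻³/265.9 = 1.090×10⁻⁵ m = 10.9 μm.
Surface area A = 4πR² = 4π(1.02×10⁷ m)² = 1.30741×10¹⁵ m².
(b) P = σAT⁴ = 5.670×10⁻⁸×1.30741×10¹⁵×(265.9)⁴ = 3.71×10¹⁷ W.

λ_max ≈ 10.9 μm; P ≈ 3.71×10¹⁷ W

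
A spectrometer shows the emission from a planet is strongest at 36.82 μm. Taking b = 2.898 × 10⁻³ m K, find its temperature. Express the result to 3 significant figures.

T ≈ 78.7 K

Wien's law gives T = b/λ_max = (2.898×10⁻³ m·K)/(3.682×10⁻⁵ m) = 78.7 K.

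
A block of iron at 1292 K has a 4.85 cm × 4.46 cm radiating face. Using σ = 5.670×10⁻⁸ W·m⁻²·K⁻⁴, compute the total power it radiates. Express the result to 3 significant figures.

P ≈ 342 W

Area A = 0.0485 × 0.0446 = 2.1631×10⁻³ m².
P = σAT⁴ = 5.670×10⁻⁸ × 2.1631×10⁻³ × (1292)⁴ = 342 W.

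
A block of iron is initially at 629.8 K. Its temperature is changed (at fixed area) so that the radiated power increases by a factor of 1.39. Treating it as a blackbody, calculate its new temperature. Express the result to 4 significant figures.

T₂ ≈ 683.8 K

P ∝ T⁴, so T₂/T₁ = (P₂/P₁)^(1/4) = (1.39)^(1/4) = 1.08581.
T₂ = 629.8 × 1.08581 = 683.8 K.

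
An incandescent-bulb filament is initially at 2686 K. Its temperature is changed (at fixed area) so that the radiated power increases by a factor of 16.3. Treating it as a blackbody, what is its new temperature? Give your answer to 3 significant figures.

P ∝ T⁴, so T₂/T₁ = (P₂/P₁)^(1/4) = (16.3)^(1/4) = 2.00931.
T₂ = 2686 × 2.00931 = 5.40×10³ K.

T₂ ≈ 5.40×10³ K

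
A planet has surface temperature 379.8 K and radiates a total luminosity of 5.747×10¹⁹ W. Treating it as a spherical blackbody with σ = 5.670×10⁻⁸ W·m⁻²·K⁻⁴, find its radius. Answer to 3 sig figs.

L = 4πR²σT⁴ ⇒ R = √(L/(4πσT⁴)).
σT⁴ = 1179.79 W/m², so R = √(5.747×10¹⁹/(4π×1179.79)) = 6.23×10⁷ m.

R ≈ 6.23×10⁷ m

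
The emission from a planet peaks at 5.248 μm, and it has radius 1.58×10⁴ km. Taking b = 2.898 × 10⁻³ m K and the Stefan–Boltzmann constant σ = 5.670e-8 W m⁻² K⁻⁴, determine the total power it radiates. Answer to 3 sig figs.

Wien's law: T = b/λ_max = 2.898×10⁻³/5.248×10⁻⁶ = 552.210 K.
Surface area A = 4πR² = 4π(1.58×10⁷ m)² = 3.13707×10¹⁵ m².
Then P = σAT⁴ = 5.670×10⁻⁸×3.13707×10¹⁵×(552.210)⁴ = 1.65×10¹⁹ W.

P ≈ 1.65×10¹⁹ W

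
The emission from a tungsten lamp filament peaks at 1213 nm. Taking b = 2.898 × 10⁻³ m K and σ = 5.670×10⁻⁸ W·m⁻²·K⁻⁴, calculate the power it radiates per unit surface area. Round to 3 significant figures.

Wien's law: T = b/λ_max = 2.898×10⁻³/1.213×10⁻⁶ = 2389.12 K.
Then I = σT⁴ = 5.670×10⁻⁸×(2389.12)⁴ = 1.85×10⁶ W/m².

I ≈ 1.85×10⁶ W/m²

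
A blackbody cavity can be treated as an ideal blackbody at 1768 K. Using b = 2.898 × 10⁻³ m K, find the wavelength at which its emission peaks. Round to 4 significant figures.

Wien's displacement law: λ_max = b/T = (2.898×10⁻³ m·K)/(1768 K) = 1.6391×10⁻⁶ m.
That is 1639 nm, in the infrared range.

λ_max ≈ 1639 nm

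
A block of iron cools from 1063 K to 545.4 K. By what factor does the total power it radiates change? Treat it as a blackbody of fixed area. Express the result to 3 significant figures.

P₂/P₁ ≈ 0.0693

P ∝ T⁴, so P₂/P₁ = (T₂/T₁)⁴ = (545.4/1063)⁴ = (0.513076)⁴ = 0.0693.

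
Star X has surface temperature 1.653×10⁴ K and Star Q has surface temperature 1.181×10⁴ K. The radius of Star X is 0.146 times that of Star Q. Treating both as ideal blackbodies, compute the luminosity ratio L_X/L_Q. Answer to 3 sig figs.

L ∝ R²T⁴, so L_X/L_Q = (R_X/R_Q)²(T_X/T_Q)⁴ = (0.146)² × (1.653×10⁴/1.181×10⁴)⁴ = 0.021316 × 3.83788 = 0.0818.

L_X/L_Q ≈ 0.0818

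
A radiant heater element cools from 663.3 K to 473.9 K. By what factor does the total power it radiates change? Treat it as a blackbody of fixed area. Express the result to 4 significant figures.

P₂/P₁ ≈ 0.2606

P ∝ T⁴, so P₂/P₁ = (T₂/T₁)⁴ = (473.9/663.3)⁴ = (0.714458)⁴ = 0.2606.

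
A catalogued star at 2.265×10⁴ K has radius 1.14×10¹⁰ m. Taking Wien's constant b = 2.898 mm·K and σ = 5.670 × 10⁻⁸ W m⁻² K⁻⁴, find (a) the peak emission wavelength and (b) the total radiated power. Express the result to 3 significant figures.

λ_max ≈ 128 nm; P ≈ 2.44×10³¹ W

(a) λ_max = b/T = 2.898×10⁻³/2.265×10⁴ = 1.279×10⁻⁷ m = 128 nm.
Surface area A = 4πR² = 4π(1.14×10¹⁰ m)² = 1.63313×10²¹ m².
(b) P = σAT⁴ = 5.670×10⁻⁸×1.63313×10²¹×(2.265×10⁴)⁴ = 2.44×10³¹ W.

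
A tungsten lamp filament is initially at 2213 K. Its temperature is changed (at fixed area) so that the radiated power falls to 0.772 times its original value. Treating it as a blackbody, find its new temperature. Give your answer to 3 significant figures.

P ∝ T⁴, so T₂/T₁ = (P₂/P₁)^(1/4) = (0.772)^(1/4) = 0.937355.
T₂ = 2213 × 0.937355 = 2.07×10³ K.

T₂ ≈ 2.07×10³ K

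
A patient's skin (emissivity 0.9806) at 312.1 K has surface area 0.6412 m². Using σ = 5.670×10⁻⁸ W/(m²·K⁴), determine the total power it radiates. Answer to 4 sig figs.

P ≈ 338.3 W

Area A = 0.6412 m².
P = εσAT⁴ = 0.9806 × 5.670×10⁻⁸ × 0.6412 × (312.1)⁴ = 338.3 W.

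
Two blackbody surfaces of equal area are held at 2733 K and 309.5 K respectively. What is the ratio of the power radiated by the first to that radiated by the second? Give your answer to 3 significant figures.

With equal areas, P₁/P₂ = (T₁/T₂)⁴ = (2733/309.5)⁴ = 6.08×10³.

P₁/P₂ ≈ 6.08×10³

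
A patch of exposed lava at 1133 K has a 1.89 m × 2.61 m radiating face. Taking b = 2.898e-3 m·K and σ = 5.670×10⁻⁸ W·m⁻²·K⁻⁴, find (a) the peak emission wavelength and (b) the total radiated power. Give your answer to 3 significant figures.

λ_max ≈ 2.56 μm; P ≈ 4.61×10⁵ W

(a) λ_max = b/T = 2.898×10⁻³/1133 = 2.558×10⁻⁶ m = 2.56 μm.
Area A = 1.89 × 2.61 = 4.9329 m².
(b) P = σAT⁴ = 5.670×10⁻⁸×4.9329×(1133)⁴ = 4.61×10⁵ W.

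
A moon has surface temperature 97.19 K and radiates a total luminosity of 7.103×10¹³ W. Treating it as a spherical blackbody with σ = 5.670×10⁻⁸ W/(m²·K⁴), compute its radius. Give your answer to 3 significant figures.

R ≈ 1.06×10⁶ m

L = 4πR²σT⁴ ⇒ R = √(L/(4πσT⁴)).
σT⁴ = 5.05905 W/m², so R = √(7.103×10¹³/(4π×5.05905)) = 1.06×10⁶ m.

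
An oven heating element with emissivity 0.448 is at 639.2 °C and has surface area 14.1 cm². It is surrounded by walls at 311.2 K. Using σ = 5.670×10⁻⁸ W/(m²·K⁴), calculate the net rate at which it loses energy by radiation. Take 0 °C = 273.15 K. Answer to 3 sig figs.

T = 639.2 °C + 273.15 = 912.35 K.
Area A = 14.1 cm² = 1.41×10⁻³ m².
Net radiated power P_net = εσA(T⁴ − T₀⁴) = 0.448×5.670×10⁻⁸×1.41×10⁻³×(912.35⁴ − 311.2⁴).
T⁴ − T₀⁴ = 6.92861×10¹¹ − 9.37904×10⁹ = 6.83482×10¹¹ K⁴, so P_net = 24.5 W.

Net loss ≈ 24.5 W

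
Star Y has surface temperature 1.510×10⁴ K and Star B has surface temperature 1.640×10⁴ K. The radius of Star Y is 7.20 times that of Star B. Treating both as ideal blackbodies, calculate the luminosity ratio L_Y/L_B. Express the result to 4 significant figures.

L_Y/L_B ≈ 37.26

L ∝ R²T⁴, so L_Y/L_B = (R_Y/R_B)²(T_Y/T_B)⁴ = (7.20)² × (1.510×10⁴/1.640×10⁴)⁴ = 51.84 × 0.718675 = 37.26.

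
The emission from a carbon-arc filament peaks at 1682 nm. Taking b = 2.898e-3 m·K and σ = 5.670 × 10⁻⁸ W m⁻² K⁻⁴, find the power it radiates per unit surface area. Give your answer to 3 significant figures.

Wien's law: T = b/λ_max = 2.898×10⁻³/1.682×10⁻⁶ = 1722.95 K.
Then I = σT⁴ = 5.670×10⁻⁸×(1722.95)⁴ = 5.00×10⁵ W/m².

I ≈ 5.00×10⁵ W/m²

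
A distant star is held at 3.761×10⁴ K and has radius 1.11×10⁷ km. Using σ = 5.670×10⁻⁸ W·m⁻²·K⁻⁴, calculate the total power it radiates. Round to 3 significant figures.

Surface area A = 4πR² = 4π(1.11×10¹⁰ m)² = 1.54830×10²¹ m².
P = σAT⁴ = 5.670×10⁻⁸ × 1.54830×10²¹ × (3.761×10⁴)⁴ = 1.76×10³² W.

P ≈ 1.76×10³² W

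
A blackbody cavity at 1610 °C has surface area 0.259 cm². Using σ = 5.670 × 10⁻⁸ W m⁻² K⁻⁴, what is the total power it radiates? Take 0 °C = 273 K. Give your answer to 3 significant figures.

T = 1610 °C + 273 = 1883 K.
Area A = 0.259 cm² = 2.59×10⁻⁵ m².
P = σAT⁴ = 5.670×10⁻⁸ × 2.59×10⁻⁵ × (1883)⁴ = 18.5 W.

P ≈ 18.5 W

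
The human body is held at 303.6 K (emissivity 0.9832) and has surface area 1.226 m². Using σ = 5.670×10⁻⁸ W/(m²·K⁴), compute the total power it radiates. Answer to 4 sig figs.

P ≈ 580.7 W

Area A = 1.226 m².
P = εσAT⁴ = 0.9832 × 5.670×10⁻⁸ × 1.226 × (303.6)⁴ = 580.7 W.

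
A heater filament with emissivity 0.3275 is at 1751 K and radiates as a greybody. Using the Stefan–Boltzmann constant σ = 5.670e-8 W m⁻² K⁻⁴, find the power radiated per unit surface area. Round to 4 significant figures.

I ≈ 1.746×10⁵ W/m²

Stefan–Boltzmann: I = εσT⁴ = 0.3275 × 5.670×10⁻⁸ × (1751)⁴ = 1.746×10⁵ W/m².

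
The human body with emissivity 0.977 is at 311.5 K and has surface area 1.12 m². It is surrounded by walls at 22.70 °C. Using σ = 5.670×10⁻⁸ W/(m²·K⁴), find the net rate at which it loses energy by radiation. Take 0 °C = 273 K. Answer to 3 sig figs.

Surroundings: T = 22.70 °C + 273 = 295.70 K.
Area A = 1.12 m².
Net radiated power P_net = εσA(T⁴ − T₀⁴) = 0.977×5.670×10⁻⁸×1.12×(311.5⁴ − 295.70⁴).
T⁴ − T₀⁴ = 9.41526×10⁹ − 7.64549×10⁹ = 1.76977×10⁹ K⁴, so P_net = 110 W.

Net loss ≈ 110 W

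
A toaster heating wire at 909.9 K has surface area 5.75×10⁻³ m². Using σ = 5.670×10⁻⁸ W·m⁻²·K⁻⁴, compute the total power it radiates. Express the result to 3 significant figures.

Area A = 5.75×10⁻³ m².
P = σAT⁴ = 5.670×10⁻⁸ × 5.75×10⁻³ × (909.9)⁴ = 223 W.

P ≈ 223 W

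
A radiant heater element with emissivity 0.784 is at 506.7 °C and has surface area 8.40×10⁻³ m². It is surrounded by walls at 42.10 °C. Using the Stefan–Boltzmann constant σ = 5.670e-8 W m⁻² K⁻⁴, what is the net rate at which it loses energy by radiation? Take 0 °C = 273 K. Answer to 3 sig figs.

Net loss ≈ 134 W

T = 506.7 °C + 273 = 779.7 K.
Surroundings: T = 42.10 °C + 273 = 315.10 K.
Area A = 8.40×10⁻³ m².
Net radiated power P_net = εσA(T⁴ − T₀⁴) = 0.784×5.670×10⁻⁸×8.40×10⁻³×(779.7⁴ − 315.10⁴).
T⁴ − T₀⁴ = 3.69581×10¹¹ − 9.85811×10⁹ = 3.59723×10¹¹ K⁴, so P_net = 134 W.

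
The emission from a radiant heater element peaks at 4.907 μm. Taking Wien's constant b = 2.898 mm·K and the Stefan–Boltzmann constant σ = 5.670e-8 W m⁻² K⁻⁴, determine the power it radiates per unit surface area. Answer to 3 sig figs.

I ≈ 6.90×10³ W/m²

Wien's law: T = b/λ_max = 2.898×10⁻³/4.907×10⁻⁶ = 590.585 K.
Then I = σT⁴ = 5.670×10⁻⁸×(590.585)⁴ = 6.90×10³ W/m².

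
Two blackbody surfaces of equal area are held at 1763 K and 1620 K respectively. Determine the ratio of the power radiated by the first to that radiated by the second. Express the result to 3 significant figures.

With equal areas, P₁/P₂ = (T₁/T₂)⁴ = (1763/1620)⁴ = 1.40.

P₁/P₂ ≈ 1.40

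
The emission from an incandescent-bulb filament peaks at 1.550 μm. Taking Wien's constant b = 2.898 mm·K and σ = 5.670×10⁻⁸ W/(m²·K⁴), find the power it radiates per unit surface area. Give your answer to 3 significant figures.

I ≈ 6.93×10⁵ W/m²

Wien's law: T = b/λ_max = 2.898×10⁻³/1.550×10⁻⁶ = 1869.68 K.
Then I = σT⁴ = 5.670×10⁻⁸×(1869.68)⁴ = 6.93×10⁵ W/m².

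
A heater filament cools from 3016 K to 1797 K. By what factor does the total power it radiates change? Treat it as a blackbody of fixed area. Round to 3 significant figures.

P ∝ T⁴, so P₂/P₁ = (T₂/T₁)⁴ = (1797/3016)⁴ = (0.595822)⁴ = 0.126.

P₂/P₁ ≈ 0.126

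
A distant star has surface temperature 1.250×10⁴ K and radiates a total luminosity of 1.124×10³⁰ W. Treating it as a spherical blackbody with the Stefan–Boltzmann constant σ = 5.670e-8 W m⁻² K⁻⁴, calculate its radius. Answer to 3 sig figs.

L = 4πR²σT⁴ ⇒ R = √(L/(4πσT⁴)).
σT⁴ = 1.38428×10⁹ W/m², so R = √(1.124×10³⁰/(4π×1.38428×10⁹)) = 8.04×10⁹ m.

R ≈ 8.04×10⁹ m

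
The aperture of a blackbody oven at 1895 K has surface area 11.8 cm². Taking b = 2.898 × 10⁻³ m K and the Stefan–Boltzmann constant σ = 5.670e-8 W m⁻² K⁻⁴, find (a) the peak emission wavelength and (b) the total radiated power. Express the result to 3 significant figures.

(a) λ_max = b/T = 2.898×10⁻³/1895 = 1.529×10⁻⁶ m = 1.53 μm.
Area A = 11.8 cm² = 1.18×10⁻³ m².
(b) P = σAT⁴ = 5.670×10⁻⁸×1.18×10⁻³×(1895)⁴ = 863 W.

λ_max ≈ 1.53 μm; P ≈ 863 W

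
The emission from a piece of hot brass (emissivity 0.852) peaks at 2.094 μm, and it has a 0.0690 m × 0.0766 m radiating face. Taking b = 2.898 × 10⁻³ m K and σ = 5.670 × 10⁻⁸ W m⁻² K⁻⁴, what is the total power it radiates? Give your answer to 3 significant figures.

P ≈ 937 W

Wien's law: T = b/λ_max = 2.898×10⁻³/2.094×10⁻⁶ = 1383.95 K.
Area A = 0.0690 × 0.0766 = 5.2854×10⁻³ m².
Then P = εσAT⁴ = 0.852×5.670×10⁻⁸×5.2854×10⁻³×(1383.95)⁴ = 937 W.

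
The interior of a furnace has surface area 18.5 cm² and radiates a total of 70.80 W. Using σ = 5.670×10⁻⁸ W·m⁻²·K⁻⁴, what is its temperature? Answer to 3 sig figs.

T ≈ 906 K

Area A = 18.5 cm² = 1.85×10⁻³ m².
P = σAT⁴ ⇒ T = (P/(σA))^(1/4) = (70.80/(5.670×10⁻⁸×1.85×10⁻³))^(1/4) = 906 K.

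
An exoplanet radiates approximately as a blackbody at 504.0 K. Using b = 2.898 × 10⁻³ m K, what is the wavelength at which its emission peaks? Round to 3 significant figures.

λ_max ≈ 5.75 μm

Wien's displacement law: λ_max = b/T = (2.898×10⁻³ m·K)/(504.0 K) = 5.750×10⁻⁶ m.
That is 5.75 μm, in the infrared range.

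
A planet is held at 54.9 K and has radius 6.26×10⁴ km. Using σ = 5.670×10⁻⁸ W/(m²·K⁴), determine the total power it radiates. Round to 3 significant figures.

P ≈ 2.54×10¹⁶ W

Surface area A = 4πR² = 4π(6.26×10⁷ m)² = 4.92446×10¹⁶ m².
P = σAT⁴ = 5.670×10⁻⁸ × 4.92446×10¹⁶ × (54.9)⁴ = 2.54×10¹⁶ W.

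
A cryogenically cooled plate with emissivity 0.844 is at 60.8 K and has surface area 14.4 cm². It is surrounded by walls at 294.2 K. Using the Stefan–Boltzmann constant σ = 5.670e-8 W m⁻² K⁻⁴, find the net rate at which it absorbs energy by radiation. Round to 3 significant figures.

Net gain ≈ 0.515 W

Area A = 14.4 cm² = 1.44×10⁻³ m².
Net radiated power P_net = εσA(T⁴ − T₀⁴) = 0.844×5.670×10⁻⁸×1.44×10⁻³×(60.8⁴ − 294.2⁴).
T⁴ − T₀⁴ = 1.36651×10⁷ − 7.49153×10⁹ = -7.47786×10⁹ K⁴, so P_net = -0.515 W — negative, meaning a net gain of 0.515 W.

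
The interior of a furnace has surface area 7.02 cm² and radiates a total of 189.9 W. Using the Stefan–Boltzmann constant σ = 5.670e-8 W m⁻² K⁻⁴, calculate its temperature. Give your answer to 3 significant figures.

Area A = 7.02 cm² = 7.02×10⁻⁴ m².
P = σAT⁴ ⇒ T = (P/(σA))^(1/4) = (189.9/(5.670×10⁻⁸×7.02×10⁻⁴))^(1/4) = 1.48×10³ K.

T ≈ 1.48×10³ K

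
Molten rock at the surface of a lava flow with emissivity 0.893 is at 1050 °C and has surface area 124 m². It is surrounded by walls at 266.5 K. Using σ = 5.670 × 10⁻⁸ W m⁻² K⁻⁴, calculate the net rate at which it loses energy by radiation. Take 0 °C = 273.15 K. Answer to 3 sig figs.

T = 1050 °C + 273.15 = 1323.15 K.
Area A = 124 m².
Net radiated power P_net = εσA(T⁴ − T₀⁴) = 0.893×5.670×10⁻⁸×124×(1323.15⁴ − 266.5⁴).
T⁴ − T₀⁴ = 3.06504×10¹² − 5.04416×10⁹ = 3.06000×10¹² K⁴, so P_net = 1.92×10⁷ W.

Net loss ≈ 1.92×10⁷ W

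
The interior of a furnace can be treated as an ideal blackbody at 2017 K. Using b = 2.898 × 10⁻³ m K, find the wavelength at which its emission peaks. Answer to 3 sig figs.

Wien's displacement law: λ_max = b/T = (2.898×10⁻³ m·K)/(2017 K) = 1.437×10⁻⁶ m.
That is 1.44 μm, in the infrared range.

λ_max ≈ 1.44 μm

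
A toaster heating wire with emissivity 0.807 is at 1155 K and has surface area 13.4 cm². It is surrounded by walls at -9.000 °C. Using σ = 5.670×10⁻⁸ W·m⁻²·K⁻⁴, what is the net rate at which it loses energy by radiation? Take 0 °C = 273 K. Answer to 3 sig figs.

Surroundings: T = -9.000 °C + 273 = 264.000 K.
Area A = 13.4 cm² = 1.34×10⁻³ m².
Net radiated power P_net = εσA(T⁴ − T₀⁴) = 0.807×5.670×10⁻⁸×1.34×10⁻³×(1155⁴ − 264.000⁴).
T⁴ − T₀⁴ = 1.77962×10¹² − 4.85753×10⁹ = 1.77476×10¹² K⁴, so P_net = 109 W.

Net loss ≈ 109 W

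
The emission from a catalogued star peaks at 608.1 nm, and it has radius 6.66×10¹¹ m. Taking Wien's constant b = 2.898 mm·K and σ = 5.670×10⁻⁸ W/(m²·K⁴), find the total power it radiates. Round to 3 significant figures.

Wien's law: T = b/λ_max = 2.898×10⁻³/6.081×10⁻⁷ = 4765.66 K.
Surface area A = 4πR² = 4π(6.66×10¹¹ m)² = 5.57389×10²⁴ m².
Then P = σAT⁴ = 5.670×10⁻⁸×5.57389×10²⁴×(4765.66)⁴ = 1.63×10³² W.

P ≈ 1.63×10³² W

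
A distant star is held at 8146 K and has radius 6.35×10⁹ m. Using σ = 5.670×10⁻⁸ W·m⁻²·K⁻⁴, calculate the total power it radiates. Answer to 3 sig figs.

P ≈ 1.27×10²⁹ W

Surface area A = 4πR² = 4π(6.35×10⁹ m)² = 5.06707×10²⁰ m².
P = σAT⁴ = 5.670×10⁻⁸ × 5.06707×10²⁰ × (8146)⁴ = 1.27×10²⁹ W.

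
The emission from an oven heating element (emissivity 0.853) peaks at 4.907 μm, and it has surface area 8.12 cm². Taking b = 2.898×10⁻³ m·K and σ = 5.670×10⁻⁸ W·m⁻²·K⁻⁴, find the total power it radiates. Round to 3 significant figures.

P ≈ 4.78 W

Wien's law: T = b/λ_max = 2.898×10⁻³/4.907×10⁻⁶ = 590.585 K.
Area A = 8.12 cm² = 8.12×10⁻⁴ m².
Then P = εσAT⁴ = 0.853×5.670×10⁻⁸×8.12×10⁻⁴×(590.585)⁴ = 4.78 W.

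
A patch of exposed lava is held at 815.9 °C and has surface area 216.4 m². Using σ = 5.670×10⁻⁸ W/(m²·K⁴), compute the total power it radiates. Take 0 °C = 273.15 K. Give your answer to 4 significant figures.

P ≈ 1.726×10⁷ W

T = 815.9 °C + 273.15 = 1089.05 K.
Area A = 216.4 m².
P = σAT⁴ = 5.670×10⁻⁸ × 216.4 × (1089.05)⁴ = 1.726×10⁷ W.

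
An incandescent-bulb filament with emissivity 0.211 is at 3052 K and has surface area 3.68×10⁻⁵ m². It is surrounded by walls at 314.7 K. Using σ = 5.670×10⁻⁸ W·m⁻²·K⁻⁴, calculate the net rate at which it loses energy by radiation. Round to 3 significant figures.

Net loss ≈ 38.2 W

Area A = 3.68×10⁻⁵ m².
Net radiated power P_net = εσA(T⁴ − T₀⁴) = 0.211×5.670×10⁻⁸×3.68×10⁻⁵×(3052⁴ − 314.7⁴).
T⁴ − T₀⁴ = 8.67637×10¹³ − 9.80815×10⁹ = 8.67539×10¹³ K⁴, so P_net = 38.2 W.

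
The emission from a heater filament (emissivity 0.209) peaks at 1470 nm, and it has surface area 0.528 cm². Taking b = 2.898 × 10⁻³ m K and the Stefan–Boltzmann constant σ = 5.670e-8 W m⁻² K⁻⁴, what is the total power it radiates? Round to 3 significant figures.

P ≈ 9.45 W

Wien's law: T = b/λ_max = 2.898×10⁻³/1.470×10⁻⁶ = 1971.43 K.
Area A = 0.528 cm² = 5.28×10⁻⁵ m².
Then P = εσAT⁴ = 0.209×5.670×10⁻⁸×5.28×10⁻⁵×(1971.43)⁴ = 9.45 W.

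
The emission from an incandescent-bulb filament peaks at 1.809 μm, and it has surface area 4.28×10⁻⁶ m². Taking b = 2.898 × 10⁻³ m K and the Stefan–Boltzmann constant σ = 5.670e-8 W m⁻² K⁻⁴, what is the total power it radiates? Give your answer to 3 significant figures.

Wien's law: T = b/λ_max = 2.898×10⁻³/1.809×10⁻⁶ = 1601.99 K.
Area A = 4.28×10⁻⁶ m².
Then P = σAT⁴ = 5.670×10⁻⁸×4.28×10⁻⁶×(1601.99)⁴ = 1.60 W.

P ≈ 1.60 W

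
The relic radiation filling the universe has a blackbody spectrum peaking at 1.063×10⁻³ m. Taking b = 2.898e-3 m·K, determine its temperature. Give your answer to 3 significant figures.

T ≈ 2.73 K

Wien's law gives T = b/λ_max = (2.898×10⁻³ m·K)/(1.063×10⁻³ m) = 2.73 K.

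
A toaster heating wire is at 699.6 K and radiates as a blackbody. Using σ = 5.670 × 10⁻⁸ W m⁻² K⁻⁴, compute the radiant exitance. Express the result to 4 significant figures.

I ≈ 1.358×10⁴ W/m²

Stefan–Boltzmann: I = σT⁴ = 5.670×10⁻⁸ × (699.6)⁴ = 1.358×10⁴ W/m².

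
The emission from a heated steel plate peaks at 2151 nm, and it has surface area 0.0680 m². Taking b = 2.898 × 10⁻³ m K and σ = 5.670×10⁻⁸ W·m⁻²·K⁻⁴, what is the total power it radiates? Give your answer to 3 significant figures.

Wien's law: T = b/λ_max = 2.898×10⁻³/2.151×10⁻⁶ = 1347.28 K.
Area A = 0.0680 m².
Then P = σAT⁴ = 5.670×10⁻⁸×0.0680×(1347.28)⁴ = 1.27×10⁴ W.

P ≈ 1.27×10⁴ W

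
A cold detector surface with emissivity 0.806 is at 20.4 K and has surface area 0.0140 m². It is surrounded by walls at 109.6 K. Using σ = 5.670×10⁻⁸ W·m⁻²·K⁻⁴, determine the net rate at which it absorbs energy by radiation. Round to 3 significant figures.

Net gain ≈ 0.0922 W

Area A = 0.0140 m².
Net radiated power P_net = εσA(T⁴ − T₀⁴) = 0.806×5.670×10⁻⁸×0.0140×(20.4⁴ − 109.6⁴).
T⁴ − T₀⁴ = 1.73189×10⁵ − 1.44292×10⁸ = -1.44119×10⁸ K⁴, so P_net = -0.0922 W — negative, meaning a net gain of 0.0922 W.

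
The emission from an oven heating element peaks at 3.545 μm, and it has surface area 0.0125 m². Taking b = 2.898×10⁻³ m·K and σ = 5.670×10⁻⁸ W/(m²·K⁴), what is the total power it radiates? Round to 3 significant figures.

P ≈ 317 W

Wien's law: T = b/λ_max = 2.898×10⁻³/3.545×10⁻⁶ = 817.489 K.
Area A = 0.0125 m².
Then P = σAT⁴ = 5.670×10⁻⁸×0.0125×(817.489)⁴ = 317 W.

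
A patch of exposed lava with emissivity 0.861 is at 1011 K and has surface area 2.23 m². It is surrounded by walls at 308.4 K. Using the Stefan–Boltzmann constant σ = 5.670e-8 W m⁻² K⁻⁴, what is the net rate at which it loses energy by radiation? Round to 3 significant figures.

Net loss ≈ 1.13×10⁵ W

Area A = 2.23 m².
Net radiated power P_net = εσA(T⁴ − T₀⁴) = 0.861×5.670×10⁻⁸×2.23×(1011⁴ − 308.4⁴).
T⁴ − T₀⁴ = 1.04473×10¹² − 9.04602×10⁹ = 1.03568×10¹² K⁴, so P_net = 1.13×10⁵ W.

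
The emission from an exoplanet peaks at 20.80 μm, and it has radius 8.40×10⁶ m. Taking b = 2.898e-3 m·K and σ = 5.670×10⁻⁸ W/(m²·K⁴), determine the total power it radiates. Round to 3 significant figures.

P ≈ 1.89×10¹⁶ W

Wien's law: T = b/λ_max = 2.898×10⁻³/2.080×10⁻⁵ = 139.327 K.
Surface area A = 4πR² = 4π(8.40×10⁶ m)² = 8.86683×10¹⁴ m².
Then P = σAT⁴ = 5.670×10⁻⁸×8.86683×10¹⁴×(139.327)⁴ = 1.89×10¹⁶ W.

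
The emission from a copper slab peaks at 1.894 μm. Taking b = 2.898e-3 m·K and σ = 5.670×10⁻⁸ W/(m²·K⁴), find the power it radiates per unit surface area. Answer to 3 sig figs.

I ≈ 3.11×10⁵ W/m²

Wien's law: T = b/λ_max = 2.898×10⁻³/1.894×10⁻⁶ = 1530.10 K.
Then I = σT⁴ = 5.670×10⁻⁸×(1530.10)⁴ = 3.11×10⁵ W/m².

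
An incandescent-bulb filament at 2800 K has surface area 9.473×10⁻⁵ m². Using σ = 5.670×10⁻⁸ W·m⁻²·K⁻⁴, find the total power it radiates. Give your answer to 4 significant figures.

P ≈ 330.1 W

Area A = 9.473×10⁻⁵ m².
P = σAT⁴ = 5.670×10⁻⁸ × 9.473×10⁻⁵ × (2800)⁴ = 330.1 W.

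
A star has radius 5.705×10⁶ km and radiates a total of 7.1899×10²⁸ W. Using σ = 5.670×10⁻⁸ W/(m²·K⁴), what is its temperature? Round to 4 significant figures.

Surface area A = 4πR² = 4π(5.705×10⁹ m)² = 4.08998×10²⁰ m².
P = σAT⁴ ⇒ T = (P/(σA))^(1/4) = (7.1899×10²⁸/(5.670×10⁻⁸×4.08998×10²⁰))^(1/4) = 7462 K.

T ≈ 7462 K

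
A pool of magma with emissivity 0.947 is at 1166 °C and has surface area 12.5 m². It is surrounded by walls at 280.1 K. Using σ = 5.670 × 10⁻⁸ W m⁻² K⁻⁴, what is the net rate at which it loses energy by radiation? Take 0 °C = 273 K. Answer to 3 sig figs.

Net loss ≈ 2.87×10⁶ W

T = 1166 °C + 273 = 1439 K.
Area A = 12.5 m².
Net radiated power P_net = εσA(T⁴ − T₀⁴) = 0.947×5.670×10⁻⁸×12.5×(1439⁴ − 280.1⁴).
T⁴ − T₀⁴ = 4.28789×10¹² − 6.15535×10⁹ = 4.28173×10¹² K⁴, so P_net = 2.87×10⁶ W.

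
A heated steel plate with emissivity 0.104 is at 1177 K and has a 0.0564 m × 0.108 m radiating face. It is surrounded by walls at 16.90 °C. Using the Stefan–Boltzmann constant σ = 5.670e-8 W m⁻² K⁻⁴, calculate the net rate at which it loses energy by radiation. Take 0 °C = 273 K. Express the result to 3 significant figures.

Net loss ≈ 68.7 W

Surroundings: T = 16.90 °C + 273 = 289.90 K.
Area A = 0.0564 × 0.108 = 6.0912×10⁻³ m².
Net radiated power P_net = εσA(T⁴ − T₀⁴) = 0.104×5.670×10⁻⁸×6.0912×10⁻³×(1177⁴ − 289.90⁴).
T⁴ − T₀⁴ = 1.91914×10¹² − 7.06306×10⁹ = 1.91208×10¹² K⁴, so P_net = 68.7 W.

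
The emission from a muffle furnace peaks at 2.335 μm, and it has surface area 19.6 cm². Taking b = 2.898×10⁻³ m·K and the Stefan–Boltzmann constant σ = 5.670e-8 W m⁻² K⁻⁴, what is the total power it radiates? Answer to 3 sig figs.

Wien's law: T = b/λ_max = 2.898×10⁻³/2.335×10⁻⁶ = 1241.11 K.
Area A = 19.6 cm² = 1.96×10⁻³ m².
Then P = σAT⁴ = 5.670×10⁻⁸×1.96×10⁻³×(1241.11)⁴ = 264 W.

P ≈ 264 W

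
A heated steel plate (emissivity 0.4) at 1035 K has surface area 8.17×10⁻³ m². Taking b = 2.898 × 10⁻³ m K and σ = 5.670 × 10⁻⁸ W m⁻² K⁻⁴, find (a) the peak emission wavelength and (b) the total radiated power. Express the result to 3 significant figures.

λ_max ≈ 2.80 μm; P ≈ 213 W

(a) λ_max = b/T = 2.898×10⁻³/1035 = 2.800×10⁻⁶ m = 2.80 μm.
Area A = 8.17×10⁻³ m².
(b) P = εσAT⁴ = 0.4×5.670×10⁻⁸×8.17×10⁻³×(1035)⁴ = 213 W.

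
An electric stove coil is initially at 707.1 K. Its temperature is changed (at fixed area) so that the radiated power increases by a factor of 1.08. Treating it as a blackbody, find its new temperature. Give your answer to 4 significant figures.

T₂ ≈ 720.8 K

P ∝ T⁴, so T₂/T₁ = (P₂/P₁)^(1/4) = (1.08)^(1/4) = 1.01943.
T₂ = 707.1 × 1.01943 = 720.8 K.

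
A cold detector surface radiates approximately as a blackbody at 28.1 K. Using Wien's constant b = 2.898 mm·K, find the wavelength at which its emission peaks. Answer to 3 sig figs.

λ_max ≈ 0.103 mm

Wien's displacement law: λ_max = b/T = (2.898×10⁻³ m·K)/(28.1 K) = 1.031×10⁻⁴ m.
That is 0.103 mm, in the infrared range.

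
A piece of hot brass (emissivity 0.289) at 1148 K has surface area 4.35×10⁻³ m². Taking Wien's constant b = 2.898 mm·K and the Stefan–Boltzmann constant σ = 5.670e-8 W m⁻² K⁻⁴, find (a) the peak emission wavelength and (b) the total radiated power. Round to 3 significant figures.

(a) λ_max = b/T = 2.898×10⁻³/1148 = 2.524×10⁻⁶ m = 2.52×10³ nm.
Area A = 4.35×10⁻³ m².
(b) P = εσAT⁴ = 0.289×5.670×10⁻⁸×4.35×10⁻³×(1148)⁴ = 124 W.

λ_max ≈ 2.52×10³ nm; P ≈ 124 W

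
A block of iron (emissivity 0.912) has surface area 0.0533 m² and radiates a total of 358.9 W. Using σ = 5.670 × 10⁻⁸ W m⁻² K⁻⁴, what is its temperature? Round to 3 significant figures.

T ≈ 601 K

Area A = 0.0533 m².
P = εσAT⁴ ⇒ T = (P/(εσA))^(1/4) = (358.9/(0.912×5.670×10⁻⁸×0.0533))^(1/4) = 601 K.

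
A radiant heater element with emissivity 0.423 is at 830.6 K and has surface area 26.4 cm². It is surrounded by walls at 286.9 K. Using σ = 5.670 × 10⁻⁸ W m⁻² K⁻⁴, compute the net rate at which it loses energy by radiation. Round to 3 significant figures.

Area A = 26.4 cm² = 2.64×10⁻³ m².
Net radiated power P_net = εσA(T⁴ − T₀⁴) = 0.423×5.670×10⁻⁸×2.64×10⁻³×(830.6⁴ − 286.9⁴).
T⁴ − T₀⁴ = 4.75957×10¹¹ − 6.77520×10⁹ = 4.69182×10¹¹ K⁴, so P_net = 29.7 W.

Net loss ≈ 29.7 W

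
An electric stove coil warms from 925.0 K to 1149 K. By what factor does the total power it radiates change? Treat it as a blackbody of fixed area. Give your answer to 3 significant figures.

P₂/P₁ ≈ 2.38

P ∝ T⁴, so P₂/P₁ = (T₂/T₁)⁴ = (1149/925.0)⁴ = (1.24216)⁴ = 2.38.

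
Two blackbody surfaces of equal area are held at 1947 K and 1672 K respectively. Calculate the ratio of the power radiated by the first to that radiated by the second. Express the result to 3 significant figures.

With equal areas, P₁/P₂ = (T₁/T₂)⁴ = (1947/1672)⁴ = 1.84.

P₁/P₂ ≈ 1.84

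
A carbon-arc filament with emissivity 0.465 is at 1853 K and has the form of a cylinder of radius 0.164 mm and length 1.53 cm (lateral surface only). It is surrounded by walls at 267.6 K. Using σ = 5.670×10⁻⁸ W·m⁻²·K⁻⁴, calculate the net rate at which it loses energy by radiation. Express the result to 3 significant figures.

Net loss ≈ 4.90 W

Lateral area A = 2πrL = 2π×1.64×10⁻⁴×0.0153 = 1.57658×10⁻⁵ m².
Net radiated power P_net = εσA(T⁴ − T₀⁴) = 0.465×5.670×10⁻⁸×1.57658×10⁻⁵×(1853⁴ − 267.6⁴).
T⁴ − T₀⁴ = 1.17897×10¹³ − 5.12796×10⁹ = 1.17846×10¹³ K⁴, so P_net = 4.90 W.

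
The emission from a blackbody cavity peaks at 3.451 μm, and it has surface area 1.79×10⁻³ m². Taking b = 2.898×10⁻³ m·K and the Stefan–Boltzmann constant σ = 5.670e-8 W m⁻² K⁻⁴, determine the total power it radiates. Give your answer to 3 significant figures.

Wien's law: T = b/λ_max = 2.898×10⁻³/3.451×10⁻⁶ = 839.757 K.
Area A = 1.79×10⁻³ m².
Then P = σAT⁴ = 5.670×10⁻⁸×1.79×10⁻³×(839.757)⁴ = 50.5 W.

P ≈ 50.5 W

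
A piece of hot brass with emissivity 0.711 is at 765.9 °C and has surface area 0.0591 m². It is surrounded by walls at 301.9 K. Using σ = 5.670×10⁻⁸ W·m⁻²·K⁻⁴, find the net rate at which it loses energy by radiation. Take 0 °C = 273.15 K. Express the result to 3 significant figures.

Net loss ≈ 2.76×10³ W

T = 765.9 °C + 273.15 = 1039.05 K.
Area A = 0.0591 m².
Net radiated power P_net = εσA(T⁴ − T₀⁴) = 0.711×5.670×10⁻⁸×0.0591×(1039.05⁴ − 301.9⁴).
T⁴ − T₀⁴ = 1.16559×10¹² − 8.30716×10⁹ = 1.15728×10¹² K⁴, so P_net = 2.76×10³ W.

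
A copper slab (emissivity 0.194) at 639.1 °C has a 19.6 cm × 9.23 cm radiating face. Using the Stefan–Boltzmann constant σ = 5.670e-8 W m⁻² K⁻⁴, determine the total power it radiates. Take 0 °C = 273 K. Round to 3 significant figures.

T = 639.1 °C + 273 = 912.1 K.
Area A = 0.196 × 0.0923 = 0.0180908 m².
P = εσAT⁴ = 0.194 × 5.670×10⁻⁸ × 0.0180908 × (912.1)⁴ = 138 W.

P ≈ 138 W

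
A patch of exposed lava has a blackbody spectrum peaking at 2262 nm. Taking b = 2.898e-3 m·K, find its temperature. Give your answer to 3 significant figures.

T ≈ 1.28×10³ K

Wien's law gives T = b/λ_max = (2.898×10⁻³ m·K)/(2.262×10⁻⁶ m) = 1.28×10³ K.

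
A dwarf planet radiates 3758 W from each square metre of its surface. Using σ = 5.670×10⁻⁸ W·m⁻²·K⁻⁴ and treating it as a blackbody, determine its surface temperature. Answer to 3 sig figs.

T ≈ 507 K

I = σT⁴, so T = (I/σ)^(1/4) = (3758/(5.670×10⁻⁸))^(1/4) = 507 K.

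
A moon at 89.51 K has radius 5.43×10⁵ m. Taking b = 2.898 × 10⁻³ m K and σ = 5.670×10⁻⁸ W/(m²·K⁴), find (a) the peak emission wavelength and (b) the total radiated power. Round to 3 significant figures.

λ_max ≈ 32.4 μm; P ≈ 1.35×10¹³ W

(a) λ_max = b/T = 2.898×10⁻³/89.51 = 3.238×10⁻⁵ m = 32.4 μm.
Surface area A = 4πR² = 4π(5.43×10⁵ m)² = 3.70518×10¹² m².
(b) P = σAT⁴ = 5.670×10⁻⁸×3.70518×10¹²×(89.51)⁴ = 1.35×10¹³ W.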